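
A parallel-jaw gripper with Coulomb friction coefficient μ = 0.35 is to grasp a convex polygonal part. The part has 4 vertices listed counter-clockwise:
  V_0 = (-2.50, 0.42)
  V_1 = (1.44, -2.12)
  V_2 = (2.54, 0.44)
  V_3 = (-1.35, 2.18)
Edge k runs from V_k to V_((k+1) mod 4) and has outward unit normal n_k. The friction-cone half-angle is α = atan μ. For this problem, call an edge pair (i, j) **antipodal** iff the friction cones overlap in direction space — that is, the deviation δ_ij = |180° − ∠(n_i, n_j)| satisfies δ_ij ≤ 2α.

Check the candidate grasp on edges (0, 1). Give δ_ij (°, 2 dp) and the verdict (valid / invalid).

δ = 80.44°, invalid

α = atan 0.35 = 19.29°;  2α = 38.58°
edge 0: e_0 = (+3.94, -2.54);  n_0 = (-0.5418, -0.8405)
edge 1: e_1 = (+1.10, +2.56);  n_1 = (+0.9188, -0.3948)
∠(n_0, n_1) = 99.56°
δ = |180° − 99.56°| = 80.44°
80.44° > 2α = 38.58°  →  invalid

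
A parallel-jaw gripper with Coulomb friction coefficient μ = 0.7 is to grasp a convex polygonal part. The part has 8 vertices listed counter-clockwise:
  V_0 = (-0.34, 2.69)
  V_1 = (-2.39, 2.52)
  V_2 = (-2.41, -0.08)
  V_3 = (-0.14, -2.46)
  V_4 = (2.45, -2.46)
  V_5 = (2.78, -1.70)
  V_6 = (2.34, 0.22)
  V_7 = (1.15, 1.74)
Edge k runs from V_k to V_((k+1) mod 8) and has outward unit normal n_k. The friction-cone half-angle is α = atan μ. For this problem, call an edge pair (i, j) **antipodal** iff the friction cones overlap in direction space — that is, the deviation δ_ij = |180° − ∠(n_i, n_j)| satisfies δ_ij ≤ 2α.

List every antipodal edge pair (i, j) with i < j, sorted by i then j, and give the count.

count = 13; pairs: (0,2), (0,3), (0,4), (1,4), (1,5), (1,6), (1,7), (2,4), (2,5), (2,6), (2,7), (3,6), (3,7)

α = atan 0.7 = 34.99°;  2α = 69.98°
n_0 = (-0.0826, +0.9966)
n_1 = (-1.0000, +0.0077)
n_2 = (-0.7236, -0.6902)
n_3 = (+0.0000, -1.0000)
n_4 = (+0.9173, -0.3983)
n_5 = (+0.9747, +0.2234)
n_6 = (+0.7874, +0.6164)
n_7 = (+0.5376, +0.8432)
  (0,1): δ = 95.18°  ·
  (0,2): δ = 51.10°  ✓
  (0,3): δ = 4.74°  ✓
  (0,4): δ = 61.79°  ✓
  (0,5): δ = 98.17°  ·
  (0,6): δ = 123.32°  ·
  (0,7): δ = 142.74°  ·
  (1,2): δ = 135.91°  ·
  (1,3): δ = 89.56°  ·
  (1,4): δ = 23.03°  ✓
  (1,5): δ = 13.35°  ✓
  (1,6): δ = 38.50°  ✓
  (1,7): δ = 57.92°  ✓
  (2,3): δ = 133.64°  ·
  (2,4): δ = 67.12°  ✓
  (2,5): δ = 30.74°  ✓
  (2,6): δ = 5.59°  ✓
  (2,7): δ = 13.83°  ✓
  (3,4): δ = 113.47°  ·
  (3,5): δ = 77.09°  ·
  (3,6): δ = 51.94°  ✓
  (3,7): δ = 32.52°  ✓
  (4,5): δ = 143.62°  ·
  (4,6): δ = 118.47°  ·
  (4,7): δ = 99.05°  ·
  (5,6): δ = 154.85°  ·
  (5,7): δ = 135.43°  ·
  (6,7): δ = 160.58°  ·
antipodal pairs: 13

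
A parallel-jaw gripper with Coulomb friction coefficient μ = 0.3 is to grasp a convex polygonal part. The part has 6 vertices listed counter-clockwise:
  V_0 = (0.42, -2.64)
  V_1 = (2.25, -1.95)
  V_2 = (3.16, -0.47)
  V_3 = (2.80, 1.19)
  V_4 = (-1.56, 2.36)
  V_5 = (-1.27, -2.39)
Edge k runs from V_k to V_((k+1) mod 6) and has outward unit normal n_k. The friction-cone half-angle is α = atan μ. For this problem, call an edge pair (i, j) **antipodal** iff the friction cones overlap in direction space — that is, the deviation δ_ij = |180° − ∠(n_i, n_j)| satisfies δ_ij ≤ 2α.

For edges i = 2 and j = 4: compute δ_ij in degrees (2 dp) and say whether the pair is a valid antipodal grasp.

δ = 8.74°, valid

α = atan 0.3 = 16.70°;  2α = 33.40°
edge 2: e_2 = (-0.36, +1.66);  n_2 = (+0.9773, +0.2119)
edge 4: e_4 = (+0.29, -4.75);  n_4 = (-0.9981, -0.0609)
∠(n_2, n_4) = 171.26°
δ = |180° − 171.26°| = 8.74°
8.74° ≤ 2α = 33.40°  →  valid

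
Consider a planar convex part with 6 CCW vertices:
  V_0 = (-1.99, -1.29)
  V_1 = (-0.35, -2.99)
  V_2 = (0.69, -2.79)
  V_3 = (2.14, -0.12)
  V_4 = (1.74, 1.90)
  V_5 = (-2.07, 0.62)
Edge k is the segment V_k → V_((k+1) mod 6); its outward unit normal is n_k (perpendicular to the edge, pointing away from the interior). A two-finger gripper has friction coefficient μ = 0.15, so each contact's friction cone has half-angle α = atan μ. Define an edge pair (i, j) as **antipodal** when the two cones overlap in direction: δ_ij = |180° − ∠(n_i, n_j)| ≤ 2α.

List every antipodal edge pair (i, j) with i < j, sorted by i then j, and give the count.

α = atan 0.15 = 8.53°;  2α = 17.06°
n_0 = (-0.7197, -0.6943)
n_1 = (+0.1888, -0.9820)
n_2 = (+0.8788, -0.4772)
n_3 = (+0.9810, +0.1942)
n_4 = (-0.3185, +0.9479)
n_5 = (-0.9991, -0.0418)
  (0,1): δ = 123.09°  ·
  (0,2): δ = 72.48°  ·
  (0,3): δ = 32.77°  ·
  (0,4): δ = 64.60°  ·
  (0,5): δ = 138.43°  ·
  (1,2): δ = 129.39°  ·
  (1,3): δ = 89.68°  ·
  (1,4): δ = 7.68°  ✓
  (1,5): δ = 81.51°  ·
  (2,3): δ = 140.29°  ·
  (2,4): δ = 42.92°  ·
  (2,5): δ = 30.90°  ·
  (3,4): δ = 82.63°  ·
  (3,5): δ = 8.80°  ✓
  (4,5): δ = 106.17°  ·
antipodal pairs: 2

count = 2; pairs: (1,4), (3,5)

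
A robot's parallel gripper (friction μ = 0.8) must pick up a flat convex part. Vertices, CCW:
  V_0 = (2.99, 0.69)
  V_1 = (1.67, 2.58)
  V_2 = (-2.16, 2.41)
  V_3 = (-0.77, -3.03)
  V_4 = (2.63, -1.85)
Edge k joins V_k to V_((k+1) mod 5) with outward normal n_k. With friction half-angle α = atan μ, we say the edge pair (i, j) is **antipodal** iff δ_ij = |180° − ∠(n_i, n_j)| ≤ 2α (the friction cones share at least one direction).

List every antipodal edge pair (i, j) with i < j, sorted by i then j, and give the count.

count = 4; pairs: (0,2), (0,3), (1,3), (2,4)

α = atan 0.8 = 38.66°;  2α = 77.32°
n_0 = (+0.8198, +0.5726)
n_1 = (-0.0443, +0.9990)
n_2 = (-0.9689, -0.2476)
n_3 = (+0.3279, -0.9447)
n_4 = (+0.9901, -0.1403)
  (0,1): δ = 122.39°  ·
  (0,2): δ = 20.60°  ✓
  (0,3): δ = 74.21°  ✓
  (0,4): δ = 137.00°  ·
  (1,2): δ = 78.21°  ·
  (1,3): δ = 16.60°  ✓
  (1,4): δ = 79.39°  ·
  (2,3): δ = 85.19°  ·
  (2,4): δ = 22.40°  ✓
  (3,4): δ = 117.21°  ·
antipodal pairs: 4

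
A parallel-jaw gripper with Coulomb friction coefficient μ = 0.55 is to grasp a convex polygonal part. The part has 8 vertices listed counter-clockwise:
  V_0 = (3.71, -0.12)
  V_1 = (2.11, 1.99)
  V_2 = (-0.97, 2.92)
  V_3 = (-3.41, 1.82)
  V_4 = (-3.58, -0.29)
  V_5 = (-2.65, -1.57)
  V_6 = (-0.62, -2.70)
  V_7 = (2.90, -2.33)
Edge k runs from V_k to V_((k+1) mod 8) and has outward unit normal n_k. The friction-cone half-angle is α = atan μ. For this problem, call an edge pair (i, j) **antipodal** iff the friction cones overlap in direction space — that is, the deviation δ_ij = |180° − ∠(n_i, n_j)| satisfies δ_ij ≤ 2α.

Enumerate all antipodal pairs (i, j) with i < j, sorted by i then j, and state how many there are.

α = atan 0.55 = 28.81°;  2α = 57.62°
n_0 = (+0.7968, +0.6042)
n_1 = (+0.2891, +0.9573)
n_2 = (-0.4110, +0.9116)
n_3 = (-0.9968, +0.0803)
n_4 = (-0.8090, -0.5878)
n_5 = (-0.4864, -0.8738)
n_6 = (+0.1045, -0.9945)
n_7 = (+0.9389, -0.3441)
  (0,1): δ = 143.97°  ·
  (0,2): δ = 102.91°  ·
  (0,3): δ = 41.78°  ✓
  (0,4): δ = 1.17°  ✓
  (0,5): δ = 23.72°  ✓
  (0,6): δ = 58.83°  ·
  (0,7): δ = 122.70°  ·
  (1,2): δ = 138.93°  ·
  (1,3): δ = 77.80°  ·
  (1,4): δ = 37.20°  ✓
  (1,5): δ = 12.30°  ✓
  (1,6): δ = 22.80°  ✓
  (1,7): δ = 86.67°  ·
  (2,3): δ = 118.87°  ·
  (2,4): δ = 78.27°  ·
  (2,5): δ = 53.37°  ✓
  (2,6): δ = 18.27°  ✓
  (2,7): δ = 45.60°  ✓
  (3,4): δ = 139.39°  ·
  (3,5): δ = 114.50°  ·
  (3,6): δ = 79.39°  ·
  (3,7): δ = 15.52°  ✓
  (4,5): δ = 155.10°  ·
  (4,6): δ = 120.00°  ·
  (4,7): δ = 56.13°  ✓
  (5,6): δ = 144.90°  ·
  (5,7): δ = 81.03°  ·
  (6,7): δ = 116.13°  ·
antipodal pairs: 11

count = 11; pairs: (0,3), (0,4), (0,5), (1,4), (1,5), (1,6), (2,5), (2,6), (2,7), (3,7), (4,7)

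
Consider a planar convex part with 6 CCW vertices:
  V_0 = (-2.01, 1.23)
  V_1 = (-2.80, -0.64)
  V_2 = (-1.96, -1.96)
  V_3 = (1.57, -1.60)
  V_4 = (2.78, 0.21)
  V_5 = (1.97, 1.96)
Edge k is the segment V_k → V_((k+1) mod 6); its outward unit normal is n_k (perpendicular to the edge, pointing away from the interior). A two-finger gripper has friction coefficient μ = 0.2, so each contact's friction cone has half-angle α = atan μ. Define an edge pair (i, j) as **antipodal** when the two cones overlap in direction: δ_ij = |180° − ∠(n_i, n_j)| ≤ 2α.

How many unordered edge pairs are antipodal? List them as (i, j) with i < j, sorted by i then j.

α = atan 0.2 = 11.31°;  2α = 22.62°
n_0 = (-0.9212, +0.3892)
n_1 = (-0.8437, -0.5369)
n_2 = (+0.1015, -0.9948)
n_3 = (+0.8313, -0.5558)
n_4 = (+0.9075, +0.4200)
n_5 = (-0.1804, +0.9836)
  (0,1): δ = 124.63°  ·
  (0,2): δ = 61.27°  ·
  (0,3): δ = 10.86°  ✓
  (0,4): δ = 47.74°  ·
  (0,5): δ = 123.30°  ·
  (1,2): δ = 116.65°  ·
  (1,3): δ = 66.23°  ·
  (1,4): δ = 7.63°  ✓
  (1,5): δ = 67.92°  ·
  (2,3): δ = 129.59°  ·
  (2,4): δ = 70.99°  ·
  (2,5): δ = 4.57°  ✓
  (3,4): δ = 121.40°  ·
  (3,5): δ = 45.84°  ·
  (4,5): δ = 104.44°  ·
antipodal pairs: 3

count = 3; pairs: (0,3), (1,4), (2,5)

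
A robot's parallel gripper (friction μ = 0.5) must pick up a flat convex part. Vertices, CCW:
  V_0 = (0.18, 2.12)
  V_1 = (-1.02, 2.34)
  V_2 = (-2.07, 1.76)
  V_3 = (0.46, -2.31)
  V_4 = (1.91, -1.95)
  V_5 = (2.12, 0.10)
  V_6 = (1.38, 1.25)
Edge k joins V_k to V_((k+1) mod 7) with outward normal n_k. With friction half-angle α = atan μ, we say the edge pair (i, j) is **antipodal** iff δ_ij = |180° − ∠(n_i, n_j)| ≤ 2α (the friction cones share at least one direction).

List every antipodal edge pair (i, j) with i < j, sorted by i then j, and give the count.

α = atan 0.5 = 26.57°;  2α = 53.13°
n_0 = (+0.1803, +0.9836)
n_1 = (-0.4835, +0.8753)
n_2 = (-0.8493, -0.5279)
n_3 = (+0.2410, -0.9705)
n_4 = (+0.9948, -0.1019)
n_5 = (+0.8409, +0.5411)
n_6 = (+0.5870, +0.8096)
  (0,1): δ = 140.70°  ·
  (0,2): δ = 47.75°  ✓
  (0,3): δ = 24.33°  ✓
  (0,4): δ = 94.54°  ·
  (0,5): δ = 133.15°  ·
  (0,6): δ = 154.45°  ·
  (1,2): δ = 87.05°  ·
  (1,3): δ = 14.97°  ✓
  (1,4): δ = 55.24°  ·
  (1,5): δ = 93.84°  ·
  (1,6): δ = 115.14°  ·
  (2,3): δ = 107.92°  ·
  (2,4): δ = 37.71°  ✓
  (2,5): δ = 0.89°  ✓
  (2,6): δ = 22.19°  ✓
  (3,4): δ = 109.79°  ·
  (3,5): δ = 71.18°  ·
  (3,6): δ = 49.89°  ✓
  (4,5): δ = 141.39°  ·
  (4,6): δ = 120.09°  ·
  (5,6): δ = 158.70°  ·
antipodal pairs: 7

count = 7; pairs: (0,2), (0,3), (1,3), (2,4), (2,5), (2,6), (3,6)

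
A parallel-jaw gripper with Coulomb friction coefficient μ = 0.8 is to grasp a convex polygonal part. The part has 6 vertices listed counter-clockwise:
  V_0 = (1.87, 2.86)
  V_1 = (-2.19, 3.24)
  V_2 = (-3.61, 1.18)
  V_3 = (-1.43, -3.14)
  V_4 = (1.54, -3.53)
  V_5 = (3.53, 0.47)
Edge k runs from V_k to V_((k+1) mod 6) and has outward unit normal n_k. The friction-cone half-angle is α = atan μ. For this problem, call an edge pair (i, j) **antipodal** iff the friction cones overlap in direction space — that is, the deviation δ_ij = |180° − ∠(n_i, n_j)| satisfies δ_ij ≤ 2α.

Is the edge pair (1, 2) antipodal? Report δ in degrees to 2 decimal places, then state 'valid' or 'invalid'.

α = atan 0.8 = 38.66°;  2α = 77.32°
edge 1: e_1 = (-1.42, -2.06);  n_1 = (-0.8233, +0.5675)
edge 2: e_2 = (+2.18, -4.32);  n_2 = (-0.8928, -0.4505)
∠(n_1, n_2) = 61.36°
δ = |180° − 61.36°| = 118.64°
118.64° > 2α = 77.32°  →  invalid

δ = 118.64°, invalid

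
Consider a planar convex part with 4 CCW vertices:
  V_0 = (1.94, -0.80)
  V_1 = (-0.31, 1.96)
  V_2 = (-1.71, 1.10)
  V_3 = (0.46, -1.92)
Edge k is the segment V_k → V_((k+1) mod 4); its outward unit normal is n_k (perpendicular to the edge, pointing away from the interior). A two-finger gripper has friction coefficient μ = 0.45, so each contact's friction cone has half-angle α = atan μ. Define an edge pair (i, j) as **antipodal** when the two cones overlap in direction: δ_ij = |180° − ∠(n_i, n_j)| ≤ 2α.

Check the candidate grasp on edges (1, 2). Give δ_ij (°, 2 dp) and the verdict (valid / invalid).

α = atan 0.45 = 24.23°;  2α = 48.46°
edge 1: e_1 = (-1.40, -0.86);  n_1 = (-0.5234, +0.8521)
edge 2: e_2 = (+2.17, -3.02);  n_2 = (-0.8121, -0.5835)
∠(n_1, n_2) = 94.14°
δ = |180° − 94.14°| = 85.86°
85.86° > 2α = 48.46°  →  invalid

δ = 85.86°, invalid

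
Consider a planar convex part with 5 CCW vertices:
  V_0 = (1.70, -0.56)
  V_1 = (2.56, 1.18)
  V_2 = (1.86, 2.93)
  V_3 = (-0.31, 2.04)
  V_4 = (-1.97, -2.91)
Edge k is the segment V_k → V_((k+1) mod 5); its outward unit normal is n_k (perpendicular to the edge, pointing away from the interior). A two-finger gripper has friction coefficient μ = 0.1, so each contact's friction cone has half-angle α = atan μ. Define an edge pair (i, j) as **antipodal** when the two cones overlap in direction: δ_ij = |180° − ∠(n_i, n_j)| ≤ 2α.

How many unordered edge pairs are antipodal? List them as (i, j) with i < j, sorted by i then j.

count = 2; pairs: (0,3), (2,4)

α = atan 0.1 = 5.71°;  2α = 11.42°
n_0 = (+0.8965, -0.4431)
n_1 = (+0.9285, +0.3714)
n_2 = (-0.3795, +0.9252)
n_3 = (-0.9481, +0.3180)
n_4 = (+0.5392, -0.8421)
  (0,1): δ = 131.90°  ·
  (0,2): δ = 41.40°  ·
  (0,3): δ = 7.76°  ✓
  (0,4): δ = 148.93°  ·
  (1,2): δ = 89.50°  ·
  (1,3): δ = 40.34°  ·
  (1,4): δ = 100.83°  ·
  (2,3): δ = 130.84°  ·
  (2,4): δ = 10.33°  ✓
  (3,4): δ = 38.83°  ·
antipodal pairs: 2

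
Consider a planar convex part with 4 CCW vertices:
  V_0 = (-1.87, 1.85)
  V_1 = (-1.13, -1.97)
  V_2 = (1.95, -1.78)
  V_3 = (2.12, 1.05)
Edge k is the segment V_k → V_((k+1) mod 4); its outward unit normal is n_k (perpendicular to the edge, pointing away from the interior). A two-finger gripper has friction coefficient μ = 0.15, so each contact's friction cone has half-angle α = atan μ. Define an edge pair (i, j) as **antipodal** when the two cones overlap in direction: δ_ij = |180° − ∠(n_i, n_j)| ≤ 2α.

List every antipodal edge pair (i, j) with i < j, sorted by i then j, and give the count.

α = atan 0.15 = 8.53°;  2α = 17.06°
n_0 = (-0.9817, -0.1902)
n_1 = (+0.0616, -0.9981)
n_2 = (+0.9982, -0.0600)
n_3 = (+0.1966, +0.9805)
  (0,1): δ = 97.43°  ·
  (0,2): δ = 14.40°  ✓
  (0,3): δ = 67.70°  ·
  (1,2): δ = 96.97°  ·
  (1,3): δ = 14.87°  ✓
  (2,3): δ = 97.90°  ·
antipodal pairs: 2

count = 2; pairs: (0,2), (1,3)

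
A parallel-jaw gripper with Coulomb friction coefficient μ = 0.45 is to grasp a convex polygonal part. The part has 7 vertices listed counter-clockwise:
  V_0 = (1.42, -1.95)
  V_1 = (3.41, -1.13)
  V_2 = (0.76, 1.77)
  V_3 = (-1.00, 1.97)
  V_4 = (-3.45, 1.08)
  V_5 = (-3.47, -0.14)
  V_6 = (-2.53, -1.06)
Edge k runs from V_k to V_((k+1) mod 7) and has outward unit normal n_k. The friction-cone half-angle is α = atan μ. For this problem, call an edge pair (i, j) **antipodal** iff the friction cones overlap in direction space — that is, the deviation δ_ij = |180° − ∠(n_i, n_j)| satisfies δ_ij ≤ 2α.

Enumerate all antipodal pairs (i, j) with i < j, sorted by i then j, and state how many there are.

α = atan 0.45 = 24.23°;  2α = 48.46°
n_0 = (+0.3810, -0.9246)
n_1 = (+0.7382, +0.6746)
n_2 = (+0.1129, +0.9936)
n_3 = (-0.3414, +0.9399)
n_4 = (-0.9999, +0.0164)
n_5 = (-0.6995, -0.7147)
n_6 = (-0.2198, -0.9755)
  (0,1): δ = 69.97°  ·
  (0,2): δ = 28.88°  ✓
  (0,3): δ = 2.43°  ✓
  (0,4): δ = 66.67°  ·
  (0,5): δ = 113.22°  ·
  (0,6): δ = 144.91°  ·
  (1,2): δ = 138.90°  ·
  (1,3): δ = 112.46°  ·
  (1,4): δ = 43.36°  ✓
  (1,5): δ = 3.20°  ✓
  (1,6): δ = 34.88°  ✓
  (2,3): δ = 153.55°  ·
  (2,4): δ = 84.46°  ·
  (2,5): δ = 37.90°  ✓
  (2,6): δ = 6.21°  ✓
  (3,4): δ = 110.90°  ·
  (3,5): δ = 64.35°  ·
  (3,6): δ = 32.66°  ✓
  (4,5): δ = 133.44°  ·
  (4,6): δ = 101.76°  ·
  (5,6): δ = 148.31°  ·
antipodal pairs: 8

count = 8; pairs: (0,2), (0,3), (1,4), (1,5), (1,6), (2,5), (2,6), (3,6)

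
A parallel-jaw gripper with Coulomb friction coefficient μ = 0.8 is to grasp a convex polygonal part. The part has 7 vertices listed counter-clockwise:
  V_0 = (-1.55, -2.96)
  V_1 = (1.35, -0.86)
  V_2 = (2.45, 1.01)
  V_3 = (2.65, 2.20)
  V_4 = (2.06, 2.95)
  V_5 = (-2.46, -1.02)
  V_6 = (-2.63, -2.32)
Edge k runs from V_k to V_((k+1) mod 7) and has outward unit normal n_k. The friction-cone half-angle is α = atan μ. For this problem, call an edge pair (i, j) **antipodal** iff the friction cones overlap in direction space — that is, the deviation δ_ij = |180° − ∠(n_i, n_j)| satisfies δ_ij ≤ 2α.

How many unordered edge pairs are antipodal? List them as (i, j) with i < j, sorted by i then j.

count = 10; pairs: (0,4), (0,5), (1,4), (1,5), (2,4), (2,5), (2,6), (3,5), (3,6), (4,6)

α = atan 0.8 = 38.66°;  2α = 77.32°
n_0 = (+0.5865, -0.8099)
n_1 = (+0.8619, -0.5070)
n_2 = (+0.9862, -0.1657)
n_3 = (+0.7860, +0.6183)
n_4 = (-0.6599, +0.7513)
n_5 = (-0.9916, +0.1297)
n_6 = (-0.5098, -0.8603)
  (0,1): δ = 156.38°  ·
  (0,2): δ = 135.45°  ·
  (0,3): δ = 87.72°  ·
  (0,4): δ = 5.38°  ✓
  (0,5): δ = 46.64°  ✓
  (0,6): δ = 113.44°  ·
  (1,2): δ = 159.07°  ·
  (1,3): δ = 111.34°  ·
  (1,4): δ = 18.24°  ✓
  (1,5): δ = 23.02°  ✓
  (1,6): δ = 89.81°  ·
  (2,3): δ = 132.27°  ·
  (2,4): δ = 39.17°  ✓
  (2,5): δ = 2.09°  ✓
  (2,6): δ = 68.89°  ✓
  (3,4): δ = 86.90°  ·
  (3,5): δ = 45.64°  ✓
  (3,6): δ = 21.16°  ✓
  (4,5): δ = 138.74°  ·
  (4,6): δ = 71.94°  ✓
  (5,6): δ = 113.20°  ·
antipodal pairs: 10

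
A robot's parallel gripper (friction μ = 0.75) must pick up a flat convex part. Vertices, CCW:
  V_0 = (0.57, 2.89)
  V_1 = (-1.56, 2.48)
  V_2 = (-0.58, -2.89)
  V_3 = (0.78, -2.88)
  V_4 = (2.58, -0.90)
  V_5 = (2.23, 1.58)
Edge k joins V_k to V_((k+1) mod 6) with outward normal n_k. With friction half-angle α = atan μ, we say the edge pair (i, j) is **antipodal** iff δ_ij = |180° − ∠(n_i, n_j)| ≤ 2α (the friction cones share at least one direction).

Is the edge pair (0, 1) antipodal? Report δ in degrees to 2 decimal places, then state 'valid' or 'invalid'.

δ = 90.55°, invalid

α = atan 0.75 = 36.87°;  2α = 73.74°
edge 0: e_0 = (-2.13, -0.41);  n_0 = (-0.1890, +0.9820)
edge 1: e_1 = (+0.98, -5.37);  n_1 = (-0.9838, -0.1795)
∠(n_0, n_1) = 89.45°
δ = |180° − 89.45°| = 90.55°
90.55° > 2α = 73.74°  →  invalid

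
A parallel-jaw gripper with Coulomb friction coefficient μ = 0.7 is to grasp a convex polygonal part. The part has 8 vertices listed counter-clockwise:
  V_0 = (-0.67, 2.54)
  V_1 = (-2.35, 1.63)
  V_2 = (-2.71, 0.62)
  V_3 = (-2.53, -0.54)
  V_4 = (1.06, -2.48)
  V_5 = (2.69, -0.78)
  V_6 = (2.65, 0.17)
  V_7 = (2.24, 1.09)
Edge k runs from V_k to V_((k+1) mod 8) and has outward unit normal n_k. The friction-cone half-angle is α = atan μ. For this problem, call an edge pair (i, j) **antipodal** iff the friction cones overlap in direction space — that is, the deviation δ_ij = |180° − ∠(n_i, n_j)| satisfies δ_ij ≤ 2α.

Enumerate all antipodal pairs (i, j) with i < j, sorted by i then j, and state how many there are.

count = 13; pairs: (0,3), (0,4), (0,5), (1,4), (1,5), (1,6), (2,4), (2,5), (2,6), (2,7), (3,5), (3,6), (3,7)

α = atan 0.7 = 34.99°;  2α = 69.98°
n_0 = (-0.4763, +0.8793)
n_1 = (-0.9420, +0.3357)
n_2 = (-0.9882, -0.1533)
n_3 = (-0.4754, -0.8798)
n_4 = (+0.7218, -0.6921)
n_5 = (+0.9991, +0.0421)
n_6 = (+0.9134, +0.4071)
n_7 = (+0.4460, +0.8950)
  (0,1): δ = 138.06°  ·
  (0,2): δ = 109.62°  ·
  (0,3): δ = 56.83°  ✓
  (0,4): δ = 17.76°  ✓
  (0,5): δ = 63.97°  ✓
  (0,6): δ = 85.58°  ·
  (0,7): δ = 125.07°  ·
  (1,2): δ = 151.56°  ·
  (1,3): δ = 98.77°  ·
  (1,4): δ = 24.18°  ✓
  (1,5): δ = 22.03°  ✓
  (1,6): δ = 43.64°  ✓
  (1,7): δ = 83.13°  ·
  (2,3): δ = 127.21°  ·
  (2,4): δ = 52.62°  ✓
  (2,5): δ = 6.41°  ✓
  (2,6): δ = 15.20°  ✓
  (2,7): δ = 54.69°  ✓
  (3,4): δ = 105.41°  ·
  (3,5): δ = 59.20°  ✓
  (3,6): δ = 37.59°  ✓
  (3,7): δ = 1.90°  ✓
  (4,5): δ = 133.79°  ·
  (4,6): δ = 112.18°  ·
  (4,7): δ = 72.69°  ·
  (5,6): δ = 158.39°  ·
  (5,7): δ = 118.90°  ·
  (6,7): δ = 140.51°  ·
antipodal pairs: 13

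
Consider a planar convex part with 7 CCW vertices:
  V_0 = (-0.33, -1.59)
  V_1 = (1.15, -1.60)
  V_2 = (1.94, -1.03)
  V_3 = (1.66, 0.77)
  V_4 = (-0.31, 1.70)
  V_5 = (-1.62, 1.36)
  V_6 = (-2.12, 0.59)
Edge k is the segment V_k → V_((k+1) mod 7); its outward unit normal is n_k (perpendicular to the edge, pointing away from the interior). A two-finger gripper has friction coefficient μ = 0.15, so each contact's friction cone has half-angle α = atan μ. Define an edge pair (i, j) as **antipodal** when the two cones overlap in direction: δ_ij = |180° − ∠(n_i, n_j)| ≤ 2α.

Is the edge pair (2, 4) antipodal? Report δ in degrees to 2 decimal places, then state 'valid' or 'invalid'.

δ = 84.29°, invalid

α = atan 0.15 = 8.53°;  2α = 17.06°
edge 2: e_2 = (-0.28, +1.80);  n_2 = (+0.9881, +0.1537)
edge 4: e_4 = (-1.31, -0.34);  n_4 = (-0.2512, +0.9679)
∠(n_2, n_4) = 95.71°
δ = |180° − 95.71°| = 84.29°
84.29° > 2α = 17.06°  →  invalid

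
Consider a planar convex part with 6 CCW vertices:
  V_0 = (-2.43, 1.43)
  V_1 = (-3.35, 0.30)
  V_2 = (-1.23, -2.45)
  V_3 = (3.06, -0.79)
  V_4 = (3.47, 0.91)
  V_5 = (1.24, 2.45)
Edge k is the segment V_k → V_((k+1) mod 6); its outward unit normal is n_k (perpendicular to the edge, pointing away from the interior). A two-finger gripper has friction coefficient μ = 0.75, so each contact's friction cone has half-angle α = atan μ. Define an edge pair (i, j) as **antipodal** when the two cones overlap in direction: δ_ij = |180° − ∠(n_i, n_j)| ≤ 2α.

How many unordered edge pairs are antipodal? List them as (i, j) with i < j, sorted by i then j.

α = atan 0.75 = 36.87°;  2α = 73.74°
n_0 = (-0.7755, +0.6314)
n_1 = (-0.7920, -0.6105)
n_2 = (+0.3609, -0.9326)
n_3 = (+0.9721, -0.2345)
n_4 = (+0.5683, +0.8229)
n_5 = (-0.2678, +0.9635)
  (0,1): δ = 103.22°  ·
  (0,2): δ = 29.70°  ✓
  (0,3): δ = 25.59°  ✓
  (0,4): δ = 94.52°  ·
  (0,5): δ = 144.68°  ·
  (1,2): δ = 106.48°  ·
  (1,3): δ = 51.19°  ✓
  (1,4): δ = 17.74°  ✓
  (1,5): δ = 67.90°  ✓
  (2,3): δ = 124.71°  ·
  (2,4): δ = 55.78°  ✓
  (2,5): δ = 5.62°  ✓
  (3,4): δ = 111.07°  ·
  (3,5): δ = 60.91°  ✓
  (4,5): δ = 129.84°  ·
antipodal pairs: 8

count = 8; pairs: (0,2), (0,3), (1,3), (1,4), (1,5), (2,4), (2,5), (3,5)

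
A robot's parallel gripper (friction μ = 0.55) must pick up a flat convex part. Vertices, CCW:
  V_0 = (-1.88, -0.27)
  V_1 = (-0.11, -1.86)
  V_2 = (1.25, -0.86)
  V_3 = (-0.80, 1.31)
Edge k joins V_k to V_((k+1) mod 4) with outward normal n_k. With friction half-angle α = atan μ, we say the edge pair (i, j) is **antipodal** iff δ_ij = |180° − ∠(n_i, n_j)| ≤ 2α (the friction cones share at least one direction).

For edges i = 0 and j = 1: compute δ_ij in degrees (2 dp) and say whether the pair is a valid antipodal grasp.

α = atan 0.55 = 28.81°;  2α = 57.62°
edge 0: e_0 = (+1.77, -1.59);  n_0 = (-0.6683, -0.7439)
edge 1: e_1 = (+1.36, +1.00);  n_1 = (+0.5924, -0.8057)
∠(n_0, n_1) = 78.26°
δ = |180° − 78.26°| = 101.74°
101.74° > 2α = 57.62°  →  invalid

δ = 101.74°, invalid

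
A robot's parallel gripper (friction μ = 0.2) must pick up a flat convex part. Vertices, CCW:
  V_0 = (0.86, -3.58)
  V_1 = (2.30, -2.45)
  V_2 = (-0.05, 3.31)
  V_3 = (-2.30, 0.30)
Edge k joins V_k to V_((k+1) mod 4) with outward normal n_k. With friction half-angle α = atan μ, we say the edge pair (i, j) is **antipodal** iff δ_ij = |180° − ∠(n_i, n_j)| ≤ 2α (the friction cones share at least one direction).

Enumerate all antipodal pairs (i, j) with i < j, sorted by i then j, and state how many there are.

count = 2; pairs: (0,2), (1,3)

α = atan 0.2 = 11.31°;  2α = 22.62°
n_0 = (+0.6173, -0.7867)
n_1 = (+0.9259, +0.3778)
n_2 = (-0.8010, +0.5987)
n_3 = (-0.7754, -0.6315)
  (0,1): δ = 105.93°  ·
  (0,2): δ = 15.10°  ✓
  (0,3): δ = 91.04°  ·
  (1,2): δ = 58.97°  ·
  (1,3): δ = 16.97°  ✓
  (2,3): δ = 104.06°  ·
antipodal pairs: 2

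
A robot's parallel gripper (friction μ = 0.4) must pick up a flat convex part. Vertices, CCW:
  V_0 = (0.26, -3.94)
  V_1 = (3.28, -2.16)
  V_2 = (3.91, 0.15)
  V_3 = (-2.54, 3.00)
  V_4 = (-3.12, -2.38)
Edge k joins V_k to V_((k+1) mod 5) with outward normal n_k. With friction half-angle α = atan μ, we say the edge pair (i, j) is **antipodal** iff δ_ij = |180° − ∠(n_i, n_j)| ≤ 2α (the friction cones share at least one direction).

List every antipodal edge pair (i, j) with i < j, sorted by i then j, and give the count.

count = 2; pairs: (1,3), (2,4)

α = atan 0.4 = 21.80°;  2α = 43.60°
n_0 = (+0.5078, -0.8615)
n_1 = (+0.9648, -0.2631)
n_2 = (+0.4042, +0.9147)
n_3 = (-0.9942, +0.1072)
n_4 = (-0.4191, -0.9080)
  (0,1): δ = 135.77°  ·
  (0,2): δ = 54.35°  ·
  (0,3): δ = 53.33°  ·
  (0,4): δ = 124.71°  ·
  (1,2): δ = 98.58°  ·
  (1,3): δ = 9.10°  ✓
  (1,4): δ = 80.48°  ·
  (2,3): δ = 72.31°  ·
  (2,4): δ = 0.94°  ✓
  (3,4): δ = 108.62°  ·
antipodal pairs: 2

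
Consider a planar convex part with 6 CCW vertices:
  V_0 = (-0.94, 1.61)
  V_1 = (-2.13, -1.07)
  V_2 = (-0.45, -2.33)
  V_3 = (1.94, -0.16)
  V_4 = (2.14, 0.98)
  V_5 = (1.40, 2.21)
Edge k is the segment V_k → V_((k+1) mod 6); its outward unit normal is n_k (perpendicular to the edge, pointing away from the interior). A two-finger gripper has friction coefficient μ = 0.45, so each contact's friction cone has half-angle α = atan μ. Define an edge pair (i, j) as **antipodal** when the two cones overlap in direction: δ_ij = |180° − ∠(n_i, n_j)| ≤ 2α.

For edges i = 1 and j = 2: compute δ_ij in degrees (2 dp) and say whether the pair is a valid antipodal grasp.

δ = 100.89°, invalid

α = atan 0.45 = 24.23°;  2α = 48.46°
edge 1: e_1 = (+1.68, -1.26);  n_1 = (-0.6000, -0.8000)
edge 2: e_2 = (+2.39, +2.17);  n_2 = (+0.6722, -0.7404)
∠(n_1, n_2) = 79.11°
δ = |180° − 79.11°| = 100.89°
100.89° > 2α = 48.46°  →  invalid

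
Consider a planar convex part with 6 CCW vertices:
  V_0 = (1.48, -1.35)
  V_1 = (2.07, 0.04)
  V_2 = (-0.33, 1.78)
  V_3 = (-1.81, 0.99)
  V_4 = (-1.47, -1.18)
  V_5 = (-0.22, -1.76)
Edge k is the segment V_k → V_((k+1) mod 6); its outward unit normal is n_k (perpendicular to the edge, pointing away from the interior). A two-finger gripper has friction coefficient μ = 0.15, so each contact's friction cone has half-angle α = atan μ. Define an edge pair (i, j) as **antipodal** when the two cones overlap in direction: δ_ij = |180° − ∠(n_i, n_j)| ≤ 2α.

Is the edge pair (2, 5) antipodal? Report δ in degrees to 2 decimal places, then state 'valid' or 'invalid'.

α = atan 0.15 = 8.53°;  2α = 17.06°
edge 2: e_2 = (-1.48, -0.79);  n_2 = (-0.4709, +0.8822)
edge 5: e_5 = (+1.70, +0.41);  n_5 = (+0.2345, -0.9721)
∠(n_2, n_5) = 165.47°
δ = |180° − 165.47°| = 14.53°
14.53° ≤ 2α = 17.06°  →  valid

δ = 14.53°, valid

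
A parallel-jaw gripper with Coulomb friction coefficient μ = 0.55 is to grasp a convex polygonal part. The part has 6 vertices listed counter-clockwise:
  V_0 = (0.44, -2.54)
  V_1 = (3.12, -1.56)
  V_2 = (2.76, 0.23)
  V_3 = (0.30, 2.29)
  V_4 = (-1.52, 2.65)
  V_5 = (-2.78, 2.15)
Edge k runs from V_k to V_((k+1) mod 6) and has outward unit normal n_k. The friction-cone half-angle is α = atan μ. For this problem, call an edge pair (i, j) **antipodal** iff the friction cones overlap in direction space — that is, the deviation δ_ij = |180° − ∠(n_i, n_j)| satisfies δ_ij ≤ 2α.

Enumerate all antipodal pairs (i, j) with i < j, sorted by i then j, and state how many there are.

α = atan 0.55 = 28.81°;  2α = 57.62°
n_0 = (+0.3434, -0.9392)
n_1 = (+0.9804, +0.1972)
n_2 = (+0.6420, +0.7667)
n_3 = (+0.1940, +0.9810)
n_4 = (-0.3688, +0.9295)
n_5 = (-0.8244, -0.5660)
  (0,1): δ = 98.71°  ·
  (0,2): δ = 60.03°  ·
  (0,3): δ = 31.27°  ✓
  (0,4): δ = 1.56°  ✓
  (0,5): δ = 104.39°  ·
  (1,2): δ = 141.31°  ·
  (1,3): δ = 112.56°  ·
  (1,4): δ = 79.73°  ·
  (1,5): δ = 23.10°  ✓
  (2,3): δ = 151.25°  ·
  (2,4): δ = 118.41°  ·
  (2,5): δ = 15.59°  ✓
  (3,4): δ = 147.17°  ·
  (3,5): δ = 44.34°  ✓
  (4,5): δ = 77.17°  ·
antipodal pairs: 5

count = 5; pairs: (0,3), (0,4), (1,5), (2,5), (3,5)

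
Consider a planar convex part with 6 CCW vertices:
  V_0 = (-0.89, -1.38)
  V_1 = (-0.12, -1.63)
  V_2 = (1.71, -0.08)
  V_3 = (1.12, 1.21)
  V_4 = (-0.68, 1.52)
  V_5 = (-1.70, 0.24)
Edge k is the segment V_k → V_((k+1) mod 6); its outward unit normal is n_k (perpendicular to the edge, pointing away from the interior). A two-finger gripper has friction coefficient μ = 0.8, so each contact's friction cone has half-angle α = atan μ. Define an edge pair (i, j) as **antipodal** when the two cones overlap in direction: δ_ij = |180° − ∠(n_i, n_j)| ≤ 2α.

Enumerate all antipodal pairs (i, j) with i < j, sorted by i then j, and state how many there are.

α = atan 0.8 = 38.66°;  2α = 77.32°
n_0 = (-0.3088, -0.9511)
n_1 = (+0.6463, -0.7631)
n_2 = (+0.9094, +0.4159)
n_3 = (+0.1697, +0.9855)
n_4 = (-0.7821, +0.6232)
n_5 = (-0.8944, -0.4472)
  (0,1): δ = 121.75°  ·
  (0,2): δ = 47.43°  ✓
  (0,3): δ = 8.22°  ✓
  (0,4): δ = 69.44°  ✓
  (0,5): δ = 134.55°  ·
  (1,2): δ = 105.69°  ·
  (1,3): δ = 50.04°  ✓
  (1,4): δ = 11.19°  ✓
  (1,5): δ = 76.30°  ✓
  (2,3): δ = 124.35°  ·
  (2,4): δ = 63.13°  ✓
  (2,5): δ = 1.99°  ✓
  (3,4): δ = 118.78°  ·
  (3,5): δ = 53.66°  ✓
  (4,5): δ = 114.88°  ·
antipodal pairs: 9

count = 9; pairs: (0,2), (0,3), (0,4), (1,3), (1,4), (1,5), (2,4), (2,5), (3,5)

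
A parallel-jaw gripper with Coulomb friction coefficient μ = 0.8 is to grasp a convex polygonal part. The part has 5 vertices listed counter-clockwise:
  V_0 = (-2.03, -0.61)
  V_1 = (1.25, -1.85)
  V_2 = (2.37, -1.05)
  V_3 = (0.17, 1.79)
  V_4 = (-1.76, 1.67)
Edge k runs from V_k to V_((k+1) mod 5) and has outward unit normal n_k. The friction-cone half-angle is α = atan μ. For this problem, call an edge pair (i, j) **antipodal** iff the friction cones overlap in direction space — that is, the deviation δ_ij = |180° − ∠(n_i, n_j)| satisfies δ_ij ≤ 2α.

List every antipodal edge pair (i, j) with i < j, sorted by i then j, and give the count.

α = atan 0.8 = 38.66°;  2α = 77.32°
n_0 = (-0.3536, -0.9354)
n_1 = (+0.5812, -0.8137)
n_2 = (+0.7905, +0.6124)
n_3 = (-0.0621, +0.9981)
n_4 = (-0.9931, +0.1176)
  (0,1): δ = 123.75°  ·
  (0,2): δ = 31.53°  ✓
  (0,3): δ = 24.27°  ✓
  (0,4): δ = 103.96°  ·
  (1,2): δ = 87.77°  ·
  (1,3): δ = 31.98°  ✓
  (1,4): δ = 47.71°  ✓
  (2,3): δ = 124.21°  ·
  (2,4): δ = 44.52°  ✓
  (3,4): δ = 100.31°  ·
antipodal pairs: 5

count = 5; pairs: (0,2), (0,3), (1,3), (1,4), (2,4)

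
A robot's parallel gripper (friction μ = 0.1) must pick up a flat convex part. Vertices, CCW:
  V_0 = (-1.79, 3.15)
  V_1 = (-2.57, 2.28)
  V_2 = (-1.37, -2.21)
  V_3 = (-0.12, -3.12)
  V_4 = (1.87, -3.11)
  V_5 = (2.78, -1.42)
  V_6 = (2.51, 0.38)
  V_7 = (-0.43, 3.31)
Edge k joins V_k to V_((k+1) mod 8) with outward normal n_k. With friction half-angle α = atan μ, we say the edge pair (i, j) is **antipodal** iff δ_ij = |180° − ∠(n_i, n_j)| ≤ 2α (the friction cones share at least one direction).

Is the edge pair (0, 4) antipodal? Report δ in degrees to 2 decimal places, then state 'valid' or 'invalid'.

α = atan 0.1 = 5.71°;  2α = 11.42°
edge 0: e_0 = (-0.78, -0.87);  n_0 = (-0.7446, +0.6675)
edge 4: e_4 = (+0.91, +1.69);  n_4 = (+0.8805, -0.4741)
∠(n_0, n_4) = 166.42°
δ = |180° − 166.42°| = 13.58°
13.58° > 2α = 11.42°  →  invalid

δ = 13.58°, invalid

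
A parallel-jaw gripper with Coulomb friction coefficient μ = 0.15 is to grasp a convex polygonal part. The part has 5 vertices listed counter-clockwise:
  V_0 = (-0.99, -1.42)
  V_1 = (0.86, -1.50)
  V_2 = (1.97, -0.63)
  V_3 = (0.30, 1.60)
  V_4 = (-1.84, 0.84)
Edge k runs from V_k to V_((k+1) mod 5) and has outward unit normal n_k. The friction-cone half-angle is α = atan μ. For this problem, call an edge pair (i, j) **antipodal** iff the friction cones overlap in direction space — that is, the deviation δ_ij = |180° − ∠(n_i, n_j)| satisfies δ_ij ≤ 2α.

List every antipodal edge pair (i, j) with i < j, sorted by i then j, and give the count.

count = 1; pairs: (2,4)

α = atan 0.15 = 8.53°;  2α = 17.06°
n_0 = (-0.0432, -0.9991)
n_1 = (+0.6169, -0.7871)
n_2 = (+0.8004, +0.5994)
n_3 = (-0.3347, +0.9423)
n_4 = (-0.9360, -0.3520)
  (0,1): δ = 139.44°  ·
  (0,2): δ = 50.70°  ·
  (0,3): δ = 22.03°  ·
  (0,4): δ = 113.09°  ·
  (1,2): δ = 91.26°  ·
  (1,3): δ = 18.54°  ·
  (1,4): δ = 72.52°  ·
  (2,3): δ = 107.28°  ·
  (2,4): δ = 16.22°  ✓
  (3,4): δ = 88.94°  ·
antipodal pairs: 1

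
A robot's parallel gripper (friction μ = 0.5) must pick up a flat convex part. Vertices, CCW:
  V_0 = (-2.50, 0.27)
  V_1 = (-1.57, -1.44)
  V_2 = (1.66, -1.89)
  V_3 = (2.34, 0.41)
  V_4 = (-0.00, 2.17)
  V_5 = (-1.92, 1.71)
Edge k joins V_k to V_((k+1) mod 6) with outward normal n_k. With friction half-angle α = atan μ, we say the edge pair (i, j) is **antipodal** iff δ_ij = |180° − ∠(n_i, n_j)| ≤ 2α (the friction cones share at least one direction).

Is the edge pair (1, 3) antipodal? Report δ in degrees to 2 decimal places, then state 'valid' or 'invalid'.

δ = 29.02°, valid

α = atan 0.5 = 26.57°;  2α = 53.13°
edge 1: e_1 = (+3.23, -0.45);  n_1 = (-0.1380, -0.9904)
edge 3: e_3 = (-2.34, +1.76);  n_3 = (+0.6011, +0.7992)
∠(n_1, n_3) = 150.98°
δ = |180° − 150.98°| = 29.02°
29.02° ≤ 2α = 53.13°  →  valid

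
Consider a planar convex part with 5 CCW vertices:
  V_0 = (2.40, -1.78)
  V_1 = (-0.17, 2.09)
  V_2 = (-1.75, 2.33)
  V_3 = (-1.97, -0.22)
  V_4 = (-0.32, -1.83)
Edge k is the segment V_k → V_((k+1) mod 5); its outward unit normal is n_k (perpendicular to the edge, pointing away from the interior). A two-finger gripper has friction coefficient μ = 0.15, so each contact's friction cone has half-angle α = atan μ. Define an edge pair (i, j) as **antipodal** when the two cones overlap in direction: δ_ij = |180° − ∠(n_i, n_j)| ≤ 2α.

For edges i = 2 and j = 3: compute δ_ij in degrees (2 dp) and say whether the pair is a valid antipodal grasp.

δ = 129.37°, invalid

α = atan 0.15 = 8.53°;  2α = 17.06°
edge 2: e_2 = (-0.22, -2.55);  n_2 = (-0.9963, +0.0860)
edge 3: e_3 = (+1.65, -1.61);  n_3 = (-0.6984, -0.7157)
∠(n_2, n_3) = 50.63°
δ = |180° − 50.63°| = 129.37°
129.37° > 2α = 17.06°  →  invalid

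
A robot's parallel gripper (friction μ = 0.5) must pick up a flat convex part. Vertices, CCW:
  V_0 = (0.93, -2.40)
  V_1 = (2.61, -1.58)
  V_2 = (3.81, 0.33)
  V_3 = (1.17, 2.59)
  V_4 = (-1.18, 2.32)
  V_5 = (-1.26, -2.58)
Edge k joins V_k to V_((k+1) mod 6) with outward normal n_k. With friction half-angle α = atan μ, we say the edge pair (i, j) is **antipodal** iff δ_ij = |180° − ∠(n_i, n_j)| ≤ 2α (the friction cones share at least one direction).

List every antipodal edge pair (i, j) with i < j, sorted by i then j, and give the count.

α = atan 0.5 = 26.57°;  2α = 53.13°
n_0 = (+0.4386, -0.8987)
n_1 = (+0.8468, -0.5320)
n_2 = (+0.6503, +0.7597)
n_3 = (-0.1141, +0.9935)
n_4 = (-0.9999, +0.0163)
n_5 = (+0.0819, -0.9966)
  (0,1): δ = 148.16°  ·
  (0,2): δ = 66.58°  ·
  (0,3): δ = 19.46°  ✓
  (0,4): δ = 63.05°  ·
  (0,5): δ = 158.68°  ·
  (1,2): δ = 98.43°  ·
  (1,3): δ = 51.31°  ✓
  (1,4): δ = 31.20°  ✓
  (1,5): δ = 126.84°  ·
  (2,3): δ = 132.88°  ·
  (2,4): δ = 50.37°  ✓
  (2,5): δ = 45.26°  ✓
  (3,4): δ = 97.49°  ·
  (3,5): δ = 1.86°  ✓
  (4,5): δ = 84.37°  ·
antipodal pairs: 6

count = 6; pairs: (0,3), (1,3), (1,4), (2,4), (2,5), (3,5)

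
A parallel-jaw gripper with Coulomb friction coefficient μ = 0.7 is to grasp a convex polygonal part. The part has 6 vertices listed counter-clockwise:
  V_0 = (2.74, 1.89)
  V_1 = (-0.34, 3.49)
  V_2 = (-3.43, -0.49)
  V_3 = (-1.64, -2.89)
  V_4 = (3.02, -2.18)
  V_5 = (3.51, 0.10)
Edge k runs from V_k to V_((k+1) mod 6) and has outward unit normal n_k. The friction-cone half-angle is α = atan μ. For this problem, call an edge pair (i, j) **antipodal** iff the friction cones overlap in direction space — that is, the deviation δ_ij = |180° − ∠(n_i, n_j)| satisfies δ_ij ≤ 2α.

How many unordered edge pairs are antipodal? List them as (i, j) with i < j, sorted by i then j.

count = 7; pairs: (0,2), (0,3), (1,3), (1,4), (1,5), (2,4), (2,5)

α = atan 0.7 = 34.99°;  2α = 69.98°
n_0 = (+0.4610, +0.8874)
n_1 = (-0.7899, +0.6133)
n_2 = (-0.8016, -0.5979)
n_3 = (+0.1506, -0.9886)
n_4 = (+0.9777, -0.2101)
n_5 = (+0.9186, +0.3952)
  (0,1): δ = 100.37°  ·
  (0,2): δ = 25.83°  ✓
  (0,3): δ = 36.11°  ✓
  (0,4): δ = 105.32°  ·
  (0,5): δ = 140.73°  ·
  (1,2): δ = 105.46°  ·
  (1,3): δ = 43.51°  ✓
  (1,4): δ = 25.70°  ✓
  (1,5): δ = 61.10°  ✓
  (2,3): δ = 118.05°  ·
  (2,4): δ = 48.85°  ✓
  (2,5): δ = 13.44°  ✓
  (3,4): δ = 110.79°  ·
  (3,5): δ = 75.39°  ·
  (4,5): δ = 144.60°  ·
antipodal pairs: 7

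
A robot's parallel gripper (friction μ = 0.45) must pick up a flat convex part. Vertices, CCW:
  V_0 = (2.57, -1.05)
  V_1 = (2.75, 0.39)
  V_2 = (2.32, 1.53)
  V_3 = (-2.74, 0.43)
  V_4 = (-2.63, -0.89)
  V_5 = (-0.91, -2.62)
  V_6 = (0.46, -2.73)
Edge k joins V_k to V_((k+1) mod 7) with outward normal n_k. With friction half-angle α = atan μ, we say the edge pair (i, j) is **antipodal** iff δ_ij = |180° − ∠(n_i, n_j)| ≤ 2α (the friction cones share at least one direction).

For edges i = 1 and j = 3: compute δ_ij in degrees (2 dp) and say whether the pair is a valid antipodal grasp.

δ = 15.90°, valid

α = atan 0.45 = 24.23°;  2α = 48.46°
edge 1: e_1 = (-0.43, +1.14);  n_1 = (+0.9357, +0.3529)
edge 3: e_3 = (+0.11, -1.32);  n_3 = (-0.9965, -0.0830)
∠(n_1, n_3) = 164.10°
δ = |180° − 164.10°| = 15.90°
15.90° ≤ 2α = 48.46°  →  valid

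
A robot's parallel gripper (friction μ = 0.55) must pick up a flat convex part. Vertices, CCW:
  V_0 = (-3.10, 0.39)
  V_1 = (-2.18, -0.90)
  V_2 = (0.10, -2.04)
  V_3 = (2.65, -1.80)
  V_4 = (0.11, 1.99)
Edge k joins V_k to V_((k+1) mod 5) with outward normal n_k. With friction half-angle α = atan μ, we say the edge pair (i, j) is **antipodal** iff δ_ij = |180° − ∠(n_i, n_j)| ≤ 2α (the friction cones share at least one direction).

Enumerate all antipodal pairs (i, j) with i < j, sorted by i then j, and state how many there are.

α = atan 0.55 = 28.81°;  2α = 57.62°
n_0 = (-0.8142, -0.5806)
n_1 = (-0.4472, -0.8944)
n_2 = (+0.0937, -0.9956)
n_3 = (+0.8307, +0.5567)
n_4 = (-0.4461, +0.8950)
  (0,1): δ = 152.06°  ·
  (0,2): δ = 120.12°  ·
  (0,3): δ = 1.67°  ✓
  (0,4): δ = 81.00°  ·
  (1,2): δ = 148.06°  ·
  (1,3): δ = 29.61°  ✓
  (1,4): δ = 53.06°  ✓
  (2,3): δ = 61.55°  ·
  (2,4): δ = 21.12°  ✓
  (3,4): δ = 97.34°  ·
antipodal pairs: 4

count = 4; pairs: (0,3), (1,3), (1,4), (2,4)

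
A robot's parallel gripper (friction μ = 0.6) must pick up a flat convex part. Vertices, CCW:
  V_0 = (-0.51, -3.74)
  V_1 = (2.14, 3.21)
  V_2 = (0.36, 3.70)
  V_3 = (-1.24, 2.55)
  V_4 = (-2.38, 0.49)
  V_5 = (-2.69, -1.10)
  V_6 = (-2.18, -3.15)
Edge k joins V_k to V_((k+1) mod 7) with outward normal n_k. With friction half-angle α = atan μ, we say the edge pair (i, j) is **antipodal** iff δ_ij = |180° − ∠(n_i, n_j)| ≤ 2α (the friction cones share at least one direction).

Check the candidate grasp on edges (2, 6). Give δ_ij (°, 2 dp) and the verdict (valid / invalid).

α = atan 0.6 = 30.96°;  2α = 61.93°
edge 2: e_2 = (-1.60, -1.15);  n_2 = (-0.5836, +0.8120)
edge 6: e_6 = (+1.67, -0.59);  n_6 = (-0.3331, -0.9429)
∠(n_2, n_6) = 124.84°
δ = |180° − 124.84°| = 55.16°
55.16° ≤ 2α = 61.93°  →  valid

δ = 55.16°, valid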